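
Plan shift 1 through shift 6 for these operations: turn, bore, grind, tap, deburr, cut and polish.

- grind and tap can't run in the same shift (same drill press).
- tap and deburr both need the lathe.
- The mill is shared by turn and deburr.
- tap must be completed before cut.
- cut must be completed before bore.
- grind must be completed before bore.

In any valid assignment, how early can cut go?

shift 2

Precedence pushes cut to at least shift 2; downstream work caps cut at shift 5.
cut at shift 2 is achievable: tap -> shift 1; bore -> shift 3; deburr -> shift 2; turn -> shift 1; cut -> shift 2; grind -> shift 2; polish -> shift 1.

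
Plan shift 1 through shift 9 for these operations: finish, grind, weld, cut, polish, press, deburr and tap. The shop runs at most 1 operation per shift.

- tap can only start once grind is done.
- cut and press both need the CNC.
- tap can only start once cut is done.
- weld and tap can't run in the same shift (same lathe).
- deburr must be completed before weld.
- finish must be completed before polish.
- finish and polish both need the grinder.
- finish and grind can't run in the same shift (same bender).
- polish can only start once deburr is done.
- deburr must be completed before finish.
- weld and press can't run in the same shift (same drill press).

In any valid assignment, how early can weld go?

shift 2

Precedence pushes weld to at least shift 2.
weld at shift 2 is achievable: finish=shift 3; cut=shift 6; polish=shift 4; weld=shift 2; tap=shift 7; press=shift 8; grind=shift 5; deburr=shift 1.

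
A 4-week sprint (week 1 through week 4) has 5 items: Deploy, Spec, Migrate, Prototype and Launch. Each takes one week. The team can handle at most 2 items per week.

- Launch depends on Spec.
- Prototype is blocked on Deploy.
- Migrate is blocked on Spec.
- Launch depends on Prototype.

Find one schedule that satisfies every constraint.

Launch in week 3, Prototype in week 2, Deploy in week 1, Spec in week 1, Migrate in week 2

Checking: Prototype(week 2) before Launch(week 3); Spec(week 1) before Migrate(week 2); Spec(week 1) before Launch(week 3); Deploy(week 1) before Prototype(week 2); max 2 per week (cap 2).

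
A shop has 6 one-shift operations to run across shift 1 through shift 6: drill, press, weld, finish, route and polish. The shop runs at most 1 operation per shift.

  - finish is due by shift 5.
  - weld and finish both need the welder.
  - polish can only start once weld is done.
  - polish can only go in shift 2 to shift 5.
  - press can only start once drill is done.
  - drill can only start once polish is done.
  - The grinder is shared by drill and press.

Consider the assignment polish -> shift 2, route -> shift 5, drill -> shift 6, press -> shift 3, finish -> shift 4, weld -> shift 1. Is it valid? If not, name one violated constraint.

Invalid. press can only start once drill is done.

drill can only start once polish is done — holds.
weld and finish both need the welder — holds.
press can only start once drill is done — violated.
finish is due by shift 5 — holds.
The shop runs at most 1 operation per shift — holds.
polish can only go in shift 2 to shift 5 — holds.
polish can only start once weld is done — holds.
The grinder is shared by drill and press — holds.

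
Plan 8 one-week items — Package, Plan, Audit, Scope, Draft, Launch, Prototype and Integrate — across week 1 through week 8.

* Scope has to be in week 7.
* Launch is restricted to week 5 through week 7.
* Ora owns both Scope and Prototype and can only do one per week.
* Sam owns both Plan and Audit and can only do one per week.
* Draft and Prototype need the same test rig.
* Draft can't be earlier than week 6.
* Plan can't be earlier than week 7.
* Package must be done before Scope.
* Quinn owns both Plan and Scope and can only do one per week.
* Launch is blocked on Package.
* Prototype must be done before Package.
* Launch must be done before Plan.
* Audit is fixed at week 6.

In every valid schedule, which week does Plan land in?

week 8

Plan's window is week 7–week 8.
Scope is fixed at week 7, and Plan can't share a week with Scope.
So Plan must be week 8.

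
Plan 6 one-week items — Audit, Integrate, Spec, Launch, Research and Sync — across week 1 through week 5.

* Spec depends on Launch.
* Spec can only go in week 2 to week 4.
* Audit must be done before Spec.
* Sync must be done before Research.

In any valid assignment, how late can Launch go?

week 3

Downstream work caps Launch at week 3.
Launch at week 3 is achievable: Spec in week 4, Research in week 2, Sync in week 1, Launch in week 3, Audit in week 1, Integrate in week 1.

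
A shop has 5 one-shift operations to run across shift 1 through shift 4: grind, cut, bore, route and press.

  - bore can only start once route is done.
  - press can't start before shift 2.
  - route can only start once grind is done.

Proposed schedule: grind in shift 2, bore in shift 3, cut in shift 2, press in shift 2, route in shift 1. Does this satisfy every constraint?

route can only start once grind is done — violated.
press can't start before shift 2 — holds.
bore can only start once route is done — holds.

Invalid. route can only start once grind is done.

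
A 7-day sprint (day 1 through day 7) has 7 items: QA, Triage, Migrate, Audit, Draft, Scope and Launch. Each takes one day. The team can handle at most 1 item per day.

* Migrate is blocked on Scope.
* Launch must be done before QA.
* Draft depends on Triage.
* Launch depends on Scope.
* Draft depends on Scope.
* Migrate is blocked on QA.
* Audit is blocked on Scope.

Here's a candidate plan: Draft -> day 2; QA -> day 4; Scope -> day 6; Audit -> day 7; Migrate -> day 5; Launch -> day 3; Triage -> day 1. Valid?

Launch depends on Scope — violated.
Migrate is blocked on Scope — violated.
The team can handle at most 1 item per day — holds.
Draft depends on Scope — violated.
Launch must be done before QA — holds.
Migrate is blocked on QA — holds.
Draft depends on Triage — holds.
Audit is blocked on Scope — holds.

No. Draft depends on Scope is not satisfied.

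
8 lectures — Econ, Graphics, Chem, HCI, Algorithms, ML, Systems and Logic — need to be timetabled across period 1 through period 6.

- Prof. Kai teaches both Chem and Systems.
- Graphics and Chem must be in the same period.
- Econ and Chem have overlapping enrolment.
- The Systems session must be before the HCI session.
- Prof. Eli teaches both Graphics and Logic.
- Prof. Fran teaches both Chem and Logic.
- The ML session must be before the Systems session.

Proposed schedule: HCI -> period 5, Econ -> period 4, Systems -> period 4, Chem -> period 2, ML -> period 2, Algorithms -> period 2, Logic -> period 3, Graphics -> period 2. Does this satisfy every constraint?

Prof. Eli teaches both Graphics and Logic — holds.
The ML session must be before the Systems session — holds.
Prof. Fran teaches both Chem and Logic — holds.
Econ and Chem have overlapping enrolment — holds.
The Systems session must be before the HCI session — holds.
Prof. Kai teaches both Chem and Systems — holds.
Graphics and Chem must be in the same period — holds.

Valid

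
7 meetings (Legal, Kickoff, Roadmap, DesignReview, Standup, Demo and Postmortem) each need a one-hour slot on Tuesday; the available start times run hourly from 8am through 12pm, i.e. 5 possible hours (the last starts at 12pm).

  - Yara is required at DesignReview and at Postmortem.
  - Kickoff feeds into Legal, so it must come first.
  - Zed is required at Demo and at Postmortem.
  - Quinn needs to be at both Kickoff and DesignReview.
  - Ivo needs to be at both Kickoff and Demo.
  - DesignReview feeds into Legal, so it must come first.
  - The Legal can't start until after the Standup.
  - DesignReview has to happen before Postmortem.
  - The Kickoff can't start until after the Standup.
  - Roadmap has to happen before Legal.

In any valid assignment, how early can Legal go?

10am

Precedence pushes Legal to at least 10am.
Legal at 10am is achievable: Legal in 10am, Postmortem in 9am, Standup in 8am, Kickoff in 9am, DesignReview in 8am, Roadmap in 8am, Demo in 8am.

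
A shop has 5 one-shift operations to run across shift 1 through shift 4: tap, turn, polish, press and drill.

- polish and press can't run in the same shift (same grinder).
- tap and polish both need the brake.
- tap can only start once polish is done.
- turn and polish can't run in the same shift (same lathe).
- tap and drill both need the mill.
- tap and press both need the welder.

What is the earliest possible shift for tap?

shift 2

Precedence pushes tap to at least shift 2.
tap at shift 2 is achievable: drill in shift 1, turn in shift 2, press in shift 3, tap in shift 2, polish in shift 1.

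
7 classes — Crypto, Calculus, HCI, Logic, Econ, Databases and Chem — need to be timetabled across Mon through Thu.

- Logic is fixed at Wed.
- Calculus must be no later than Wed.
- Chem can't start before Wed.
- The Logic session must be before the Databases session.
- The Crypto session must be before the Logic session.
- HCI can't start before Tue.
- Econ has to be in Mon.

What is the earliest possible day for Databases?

Thu

Precedence pushes Databases to at least Thu.
Databases at Thu is achievable: Crypto=Mon; Chem=Wed; Calculus=Mon; Logic=Wed; Econ=Mon; Databases=Thu; HCI=Tue.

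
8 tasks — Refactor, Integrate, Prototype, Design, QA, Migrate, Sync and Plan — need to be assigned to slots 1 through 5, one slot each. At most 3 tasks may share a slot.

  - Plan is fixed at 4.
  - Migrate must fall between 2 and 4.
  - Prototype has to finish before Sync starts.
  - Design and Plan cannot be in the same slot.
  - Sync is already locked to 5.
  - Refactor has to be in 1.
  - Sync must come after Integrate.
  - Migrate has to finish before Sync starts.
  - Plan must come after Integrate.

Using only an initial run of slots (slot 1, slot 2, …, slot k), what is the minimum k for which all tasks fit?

The precedence chain requires at least 2 distinct slots.
With at most 3 per slot and 8 tasks, at least 3 slots are needed.
Sync can't be placed before 5, so the schedule must run through at least slot 5.
5 works (last occupied slot: 5): for example Sync=5, Migrate=2, Refactor=1, Design=2, Prototype=1, Plan=4, Integrate=1, QA=2.

5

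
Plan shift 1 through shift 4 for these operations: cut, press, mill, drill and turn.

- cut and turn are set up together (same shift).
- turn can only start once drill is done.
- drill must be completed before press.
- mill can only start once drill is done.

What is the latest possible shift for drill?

shift 3

Downstream work caps drill at shift 3.
drill at shift 3 is achievable: turn -> shift 4; mill -> shift 4; cut -> shift 4; drill -> shift 3; press -> shift 4.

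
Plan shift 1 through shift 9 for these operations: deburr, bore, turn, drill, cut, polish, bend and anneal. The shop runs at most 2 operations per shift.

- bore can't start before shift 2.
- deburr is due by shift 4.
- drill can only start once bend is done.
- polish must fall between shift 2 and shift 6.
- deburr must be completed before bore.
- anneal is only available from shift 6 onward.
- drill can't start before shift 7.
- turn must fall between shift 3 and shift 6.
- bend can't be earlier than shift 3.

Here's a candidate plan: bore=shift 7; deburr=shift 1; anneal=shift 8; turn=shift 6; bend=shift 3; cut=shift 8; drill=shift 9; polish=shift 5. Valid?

Valid

deburr is due by shift 4 — holds.
bore can't start before shift 2 — holds.
bend can't be earlier than shift 3 — holds.
anneal is only available from shift 6 onward — holds.
drill can only start once bend is done — holds.
drill can't start before shift 7 — holds.
deburr must be completed before bore — holds.
The shop runs at most 2 operations per shift — holds.
polish must fall between shift 2 and shift 6 — holds.
turn must fall between shift 3 and shift 6 — holds.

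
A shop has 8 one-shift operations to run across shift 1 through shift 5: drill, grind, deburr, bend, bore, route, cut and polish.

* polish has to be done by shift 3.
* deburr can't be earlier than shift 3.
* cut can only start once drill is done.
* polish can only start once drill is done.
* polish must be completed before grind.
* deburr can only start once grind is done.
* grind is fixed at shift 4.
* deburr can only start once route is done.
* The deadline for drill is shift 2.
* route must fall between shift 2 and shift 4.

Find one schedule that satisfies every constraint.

drill -> shift 1, bore -> shift 1, deburr -> shift 5, grind -> shift 4, cut -> shift 2, bend -> shift 1, route -> shift 2, polish -> shift 2

Checking: drill(shift 1) before cut(shift 2); polish(shift 2) before grind(shift 4); drill(shift 1) before polish(shift 2); route(shift 2) before deburr(shift 5); grind(shift 4) before deburr(shift 5); deburr=shift 5 in [shift 3,shift 5]; route=shift 2 in [shift 2,shift 4]; grind=shift 4 in [shift 4,shift 4]; drill=shift 1 in [shift 1,shift 2]; polish=shift 2 in [shift 1,shift 3].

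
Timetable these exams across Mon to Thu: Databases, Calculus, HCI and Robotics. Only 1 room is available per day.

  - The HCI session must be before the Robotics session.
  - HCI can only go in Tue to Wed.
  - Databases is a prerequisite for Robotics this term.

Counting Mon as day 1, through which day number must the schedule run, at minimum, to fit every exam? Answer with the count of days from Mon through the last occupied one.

The precedence chain requires at least 2 distinct days.
With at most 1 per day and 4 exams, at least 4 days are needed.
Propagating the time windows through the other constraints, Robotics can't land before Wed — that is day 3 counting from Mon — so the schedule must run through at least 3 days.
4 works (last occupied day: Thu): for example Calculus in Thu; Robotics in Wed; HCI in Tue; Databases in Mon.

4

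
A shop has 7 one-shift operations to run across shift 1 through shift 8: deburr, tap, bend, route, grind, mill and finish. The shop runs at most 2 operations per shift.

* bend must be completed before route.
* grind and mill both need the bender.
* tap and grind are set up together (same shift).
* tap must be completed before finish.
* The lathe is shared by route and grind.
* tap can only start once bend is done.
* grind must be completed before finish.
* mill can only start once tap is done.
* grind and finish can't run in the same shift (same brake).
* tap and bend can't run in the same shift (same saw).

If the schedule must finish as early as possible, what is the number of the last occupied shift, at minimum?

shift 4

The precedence chain requires at least 3 distinct shifts.
With at most 2 per shift and 7 operations, at least 4 shifts are needed.
4 works (last occupied shift: shift 4): for example finish=shift 3; route=shift 3; bend=shift 1; tap=shift 2; mill=shift 4; deburr=shift 1; grind=shift 2.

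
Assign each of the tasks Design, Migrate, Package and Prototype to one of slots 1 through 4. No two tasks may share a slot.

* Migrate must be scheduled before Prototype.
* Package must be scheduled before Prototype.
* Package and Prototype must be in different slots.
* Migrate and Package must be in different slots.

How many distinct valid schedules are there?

Splitting on Design: it can be 1 (2), 2 (2), 3 (2), 4 (2). Listing each branch's schedules as (Migrate, Package, Prototype):
Design=1: (2,3,4) (3,2,4) — 2.
Design=2: (1,3,4) (3,1,4) — 2.
Design=3: (1,2,4) (2,1,4) — 2.
Design=4: (1,2,3) (2,1,3) — 2.
Summing: 2 + 2 + 2 + 2 = 8.

8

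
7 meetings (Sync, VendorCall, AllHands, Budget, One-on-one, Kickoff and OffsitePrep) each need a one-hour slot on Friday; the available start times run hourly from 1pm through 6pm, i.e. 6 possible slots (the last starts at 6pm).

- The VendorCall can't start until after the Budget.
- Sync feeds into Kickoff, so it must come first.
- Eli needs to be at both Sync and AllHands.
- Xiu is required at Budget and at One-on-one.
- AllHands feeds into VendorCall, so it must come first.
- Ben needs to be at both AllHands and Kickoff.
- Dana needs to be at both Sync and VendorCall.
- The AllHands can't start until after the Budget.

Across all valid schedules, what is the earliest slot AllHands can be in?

Precedence pushes AllHands to at least 2pm; downstream work caps AllHands at 5pm.
AllHands at 2pm is achievable: OffsitePrep=1pm; Budget=1pm; AllHands=2pm; VendorCall=3pm; One-on-one=2pm; Kickoff=3pm; Sync=1pm.

2pm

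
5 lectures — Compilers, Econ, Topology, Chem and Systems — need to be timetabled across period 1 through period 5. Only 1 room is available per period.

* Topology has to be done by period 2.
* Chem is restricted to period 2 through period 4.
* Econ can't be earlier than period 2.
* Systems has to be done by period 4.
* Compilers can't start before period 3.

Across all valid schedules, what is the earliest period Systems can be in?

Systems's own window allows nothing later than period 4.
Systems at period 1 is achievable: Econ -> period 5; Topology -> period 2; Systems -> period 1; Compilers -> period 3; Chem -> period 4.

period 1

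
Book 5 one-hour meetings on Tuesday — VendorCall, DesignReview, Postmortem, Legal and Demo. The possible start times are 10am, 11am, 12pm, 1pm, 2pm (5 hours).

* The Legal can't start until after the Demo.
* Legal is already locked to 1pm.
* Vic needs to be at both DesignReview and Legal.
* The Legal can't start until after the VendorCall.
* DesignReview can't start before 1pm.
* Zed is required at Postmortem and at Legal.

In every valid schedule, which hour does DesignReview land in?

2pm

DesignReview's window is 1pm–2pm.
Legal is fixed at 1pm, and DesignReview can't share a hour with Legal.
So DesignReview must be 2pm.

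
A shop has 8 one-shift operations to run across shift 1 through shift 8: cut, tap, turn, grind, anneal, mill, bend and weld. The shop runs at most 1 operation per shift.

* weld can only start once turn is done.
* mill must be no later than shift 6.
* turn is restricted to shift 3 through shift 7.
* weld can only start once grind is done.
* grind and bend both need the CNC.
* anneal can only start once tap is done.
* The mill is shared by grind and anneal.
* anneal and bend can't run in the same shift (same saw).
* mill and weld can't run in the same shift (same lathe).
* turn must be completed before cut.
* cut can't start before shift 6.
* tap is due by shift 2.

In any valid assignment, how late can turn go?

Turn is available from shift 3; turn's own window allows nothing later than shift 7.
turn at shift 6 is achievable: mill in shift 2; anneal in shift 4; weld in shift 8; bend in shift 5; grind in shift 3; cut in shift 7; tap in shift 1; turn in shift 6.
Nothing later works — the conflict and capacity constraints rule out every shift after shift 6.

shift 6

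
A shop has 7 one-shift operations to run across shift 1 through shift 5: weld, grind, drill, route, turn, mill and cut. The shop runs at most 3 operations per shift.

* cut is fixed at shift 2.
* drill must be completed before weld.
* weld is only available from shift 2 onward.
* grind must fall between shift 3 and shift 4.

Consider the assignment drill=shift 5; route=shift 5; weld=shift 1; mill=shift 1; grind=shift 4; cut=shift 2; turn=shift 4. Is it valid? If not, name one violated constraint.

No. drill must be completed before weld is not satisfied.

weld is only available from shift 2 onward — violated.
cut is fixed at shift 2 — holds.
The shop runs at most 3 operations per shift — holds.
drill must be completed before weld — violated.
grind must fall between shift 3 and shift 4 — holds.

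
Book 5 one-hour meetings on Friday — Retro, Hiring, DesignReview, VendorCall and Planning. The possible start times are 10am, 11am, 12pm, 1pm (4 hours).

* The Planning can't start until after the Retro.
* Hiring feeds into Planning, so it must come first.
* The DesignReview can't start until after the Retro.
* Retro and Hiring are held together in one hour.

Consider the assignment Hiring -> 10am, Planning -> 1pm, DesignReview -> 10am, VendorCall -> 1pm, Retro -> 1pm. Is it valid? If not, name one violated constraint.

Hiring feeds into Planning, so it must come first — holds.
Retro and Hiring are held together in one hour — violated.
The Planning can't start until after the Retro — violated.
The DesignReview can't start until after the Retro — violated.

No. The DesignReview can't start until after the Retro is not satisfied.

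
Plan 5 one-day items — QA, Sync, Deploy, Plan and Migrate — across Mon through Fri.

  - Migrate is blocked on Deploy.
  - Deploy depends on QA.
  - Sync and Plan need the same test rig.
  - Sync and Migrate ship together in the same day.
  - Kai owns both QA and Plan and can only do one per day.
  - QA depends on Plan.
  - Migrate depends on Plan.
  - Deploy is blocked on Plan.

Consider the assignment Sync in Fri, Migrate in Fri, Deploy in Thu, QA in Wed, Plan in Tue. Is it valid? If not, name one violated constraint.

QA depends on Plan — holds.
Deploy is blocked on Plan — holds.
Deploy depends on QA — holds.
Sync and Plan need the same test rig — holds.
Sync and Migrate ship together in the same day — holds.
Migrate is blocked on Deploy — holds.
Kai owns both QA and Plan and can only do one per day — holds.
Migrate depends on Plan — holds.

Yes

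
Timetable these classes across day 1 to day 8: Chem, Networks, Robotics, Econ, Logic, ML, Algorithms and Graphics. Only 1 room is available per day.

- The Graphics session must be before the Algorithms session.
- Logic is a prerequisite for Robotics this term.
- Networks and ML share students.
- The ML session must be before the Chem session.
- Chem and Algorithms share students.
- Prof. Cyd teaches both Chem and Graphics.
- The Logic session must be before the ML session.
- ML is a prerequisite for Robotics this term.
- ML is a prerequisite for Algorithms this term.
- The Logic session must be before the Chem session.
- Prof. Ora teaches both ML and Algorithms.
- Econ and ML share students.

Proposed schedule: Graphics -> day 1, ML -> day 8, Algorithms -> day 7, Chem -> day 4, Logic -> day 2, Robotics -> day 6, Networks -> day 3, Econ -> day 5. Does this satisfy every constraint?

Prof. Ora teaches both ML and Algorithms — holds.
The ML session must be before the Chem session — violated.
Econ and ML share students — holds.
The Graphics session must be before the Algorithms session — holds.
Only 1 room is available per day — holds.
Chem and Algorithms share students — holds.
Networks and ML share students — holds.
Prof. Cyd teaches both Chem and Graphics — holds.
Logic is a prerequisite for Robotics this term — holds.
ML is a prerequisite for Robotics this term — violated.
The Logic session must be before the Chem session — holds.
The Logic session must be before the ML session — holds.
ML is a prerequisite for Algorithms this term — violated.

No — it violates: The ML session must be before the Chem session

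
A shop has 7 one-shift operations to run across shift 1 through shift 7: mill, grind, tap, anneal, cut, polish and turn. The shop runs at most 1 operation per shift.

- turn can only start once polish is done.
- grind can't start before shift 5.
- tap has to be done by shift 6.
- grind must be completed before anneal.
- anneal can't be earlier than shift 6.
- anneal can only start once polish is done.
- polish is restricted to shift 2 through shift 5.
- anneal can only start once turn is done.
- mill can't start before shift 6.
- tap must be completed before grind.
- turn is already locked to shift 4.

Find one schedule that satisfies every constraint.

turn in shift 4; tap in shift 1; grind in shift 5; cut in shift 3; anneal in shift 6; polish in shift 2; mill in shift 7

Checking: polish(shift 2) before anneal(shift 6); polish(shift 2) before turn(shift 4); grind(shift 5) before anneal(shift 6); tap(shift 1) before grind(shift 5); turn(shift 4) before anneal(shift 6); tap=shift 1 in [shift 1,shift 6]; mill=shift 7 in [shift 6,shift 7]; anneal=shift 6 in [shift 6,shift 7]; turn=shift 4 in [shift 4,shift 4]; grind=shift 5 in [shift 5,shift 7]; polish=shift 2 in [shift 2,shift 5]; max 1 per shift (cap 1).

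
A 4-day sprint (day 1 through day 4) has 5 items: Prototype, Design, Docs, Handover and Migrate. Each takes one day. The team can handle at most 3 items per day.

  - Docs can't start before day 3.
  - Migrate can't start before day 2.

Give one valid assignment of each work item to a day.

Prototype=day 1; Design=day 1; Docs=day 3; Handover=day 1; Migrate=day 2

Checking: Docs=day 3 in [day 3,day 4]; Migrate=day 2 in [day 2,day 4]; max 3 per day (cap 3).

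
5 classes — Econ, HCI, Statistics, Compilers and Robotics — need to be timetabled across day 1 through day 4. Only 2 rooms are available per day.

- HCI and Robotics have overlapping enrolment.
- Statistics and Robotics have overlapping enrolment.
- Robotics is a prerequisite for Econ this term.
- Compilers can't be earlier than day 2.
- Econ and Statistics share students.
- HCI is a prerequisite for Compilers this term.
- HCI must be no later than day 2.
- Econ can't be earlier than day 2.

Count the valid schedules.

34

Splitting on Econ: it can be day 2 (4), day 3 (10), day 4 (20). Listing each branch's schedules as (HCI, Statistics, Compilers, Robotics) by day number:
Econ=day 2: (2,3,3,1) (2,3,4,1) (2,4,3,1) (2,4,4,1) — 4.
Econ=day 3: (1,1,2,2) (1,1,3,2) (1,1,4,2) (1,4,2,2) (1,4,3,2) (1,4,4,2) (2,2,3,1) (2,2,4,1) (2,4,3,1) (2,4,4,1) — 10.
Econ=day 4: (1,1,2,2) (1,1,2,3) (1,1,3,2) (1,1,3,3) (1,1,4,2) (1,1,4,3) (1,2,2,3) (1,2,3,3) (1,2,4,3) (1,3,2,2) (1,3,3,2) (1,3,4,2) (2,1,3,3) (2,1,4,3) (2,2,3,1) (2,2,3,3) (2,2,4,1) (2,2,4,3) (2,3,3,1) (2,3,4,1) — 20.
Summing: 4 + 10 + 20 = 34.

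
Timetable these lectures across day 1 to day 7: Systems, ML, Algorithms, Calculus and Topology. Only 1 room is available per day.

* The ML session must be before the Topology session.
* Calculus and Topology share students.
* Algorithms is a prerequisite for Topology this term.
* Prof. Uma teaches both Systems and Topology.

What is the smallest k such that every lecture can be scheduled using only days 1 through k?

5

The precedence chain requires at least 2 distinct days.
With at most 1 per day and 5 lectures, at least 5 days are needed.
5 works (last occupied day: day 5): for example Calculus -> day 5, ML -> day 1, Topology -> day 3, Algorithms -> day 2, Systems -> day 4.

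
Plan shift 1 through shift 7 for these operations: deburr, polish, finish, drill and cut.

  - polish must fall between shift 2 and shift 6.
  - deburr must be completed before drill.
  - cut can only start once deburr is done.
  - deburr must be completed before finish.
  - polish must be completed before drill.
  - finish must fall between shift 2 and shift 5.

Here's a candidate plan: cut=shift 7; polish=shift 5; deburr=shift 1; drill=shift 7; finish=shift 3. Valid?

cut can only start once deburr is done — holds.
polish must fall between shift 2 and shift 6 — holds.
deburr must be completed before drill — holds.
polish must be completed before drill — holds.
deburr must be completed before finish — holds.
finish must fall between shift 2 and shift 5 — holds.

Valid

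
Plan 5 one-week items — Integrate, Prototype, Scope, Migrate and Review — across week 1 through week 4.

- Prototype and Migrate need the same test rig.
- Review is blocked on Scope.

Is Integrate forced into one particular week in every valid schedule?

No

Integrate can be week 1 (e.g. Migrate=week 2; Scope=week 1; Review=week 2; Integrate=week 1; Prototype=week 1) or week 2 (e.g. Review in week 2, Integrate in week 2, Migrate in week 2, Prototype in week 1, Scope in week 1).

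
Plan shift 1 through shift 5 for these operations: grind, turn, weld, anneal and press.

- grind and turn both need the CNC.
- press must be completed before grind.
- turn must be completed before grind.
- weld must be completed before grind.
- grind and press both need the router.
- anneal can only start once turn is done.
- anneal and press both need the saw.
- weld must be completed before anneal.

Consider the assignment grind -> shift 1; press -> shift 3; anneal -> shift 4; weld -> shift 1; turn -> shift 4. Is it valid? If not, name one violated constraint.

weld must be completed before anneal — holds.
turn must be completed before grind — violated.
press must be completed before grind — violated.
grind and press both need the router — holds.
weld must be completed before grind — violated.
anneal can only start once turn is done — violated.
grind and turn both need the CNC — holds.
anneal and press both need the saw — holds.

No — it violates: turn must be completed before grind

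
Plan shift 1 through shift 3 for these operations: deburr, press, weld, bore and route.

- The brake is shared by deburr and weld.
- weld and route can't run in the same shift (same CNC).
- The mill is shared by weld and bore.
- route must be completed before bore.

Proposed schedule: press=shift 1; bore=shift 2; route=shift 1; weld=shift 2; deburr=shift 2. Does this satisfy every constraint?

No — it violates: The brake is shared by deburr and weld

route must be completed before bore — holds.
weld and route can't run in the same shift (same CNC) — holds.
The mill is shared by weld and bore — violated.
The brake is shared by deburr and weld — violated.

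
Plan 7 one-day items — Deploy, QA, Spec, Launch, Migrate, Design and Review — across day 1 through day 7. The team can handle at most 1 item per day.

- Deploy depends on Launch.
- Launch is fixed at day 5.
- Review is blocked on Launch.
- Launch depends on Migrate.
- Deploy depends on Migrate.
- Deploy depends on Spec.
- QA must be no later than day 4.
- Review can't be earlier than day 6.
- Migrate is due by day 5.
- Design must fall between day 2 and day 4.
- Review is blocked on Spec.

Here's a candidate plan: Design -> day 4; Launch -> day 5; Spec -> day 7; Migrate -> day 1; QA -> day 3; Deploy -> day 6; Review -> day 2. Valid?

Invalid. Review is blocked on Spec.

Migrate is due by day 5 — holds.
Design must fall between day 2 and day 4 — holds.
Deploy depends on Launch — holds.
Launch depends on Migrate — holds.
Deploy depends on Migrate — holds.
QA must be no later than day 4 — holds.
Review is blocked on Launch — violated.
Review can't be earlier than day 6 — violated.
The team can handle at most 1 item per day — holds.
Deploy depends on Spec — violated.
Review is blocked on Spec — violated.
Launch is fixed at day 5 — holds.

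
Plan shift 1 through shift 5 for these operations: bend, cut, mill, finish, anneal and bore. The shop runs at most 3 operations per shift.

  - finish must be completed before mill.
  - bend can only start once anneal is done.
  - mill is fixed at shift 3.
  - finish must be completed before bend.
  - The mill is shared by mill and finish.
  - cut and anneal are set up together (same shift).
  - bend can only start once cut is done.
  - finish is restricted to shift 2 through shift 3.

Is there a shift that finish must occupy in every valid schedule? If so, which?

shift 2

finish's window is shift 2–shift 3.
mill is fixed at shift 3, and finish can't share a shift with mill.
So finish must be shift 2.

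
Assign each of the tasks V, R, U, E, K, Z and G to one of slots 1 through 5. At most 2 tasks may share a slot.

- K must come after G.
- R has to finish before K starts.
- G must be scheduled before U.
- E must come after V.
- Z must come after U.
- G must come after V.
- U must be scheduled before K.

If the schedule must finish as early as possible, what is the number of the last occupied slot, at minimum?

4

The precedence chain requires at least 4 distinct slots.
With at most 2 per slot and 7 tasks, at least 4 slots are needed.
4 works (last occupied slot: 4): for example Z -> 4; G -> 2; V -> 1; K -> 4; R -> 1; E -> 2; U -> 3.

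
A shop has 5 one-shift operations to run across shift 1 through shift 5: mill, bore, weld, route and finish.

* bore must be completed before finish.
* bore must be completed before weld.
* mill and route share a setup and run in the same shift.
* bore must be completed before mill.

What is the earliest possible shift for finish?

Precedence pushes finish to at least shift 2.
finish at shift 2 is achievable: finish=shift 2, bore=shift 1, route=shift 2, mill=shift 2, weld=shift 2.

shift 2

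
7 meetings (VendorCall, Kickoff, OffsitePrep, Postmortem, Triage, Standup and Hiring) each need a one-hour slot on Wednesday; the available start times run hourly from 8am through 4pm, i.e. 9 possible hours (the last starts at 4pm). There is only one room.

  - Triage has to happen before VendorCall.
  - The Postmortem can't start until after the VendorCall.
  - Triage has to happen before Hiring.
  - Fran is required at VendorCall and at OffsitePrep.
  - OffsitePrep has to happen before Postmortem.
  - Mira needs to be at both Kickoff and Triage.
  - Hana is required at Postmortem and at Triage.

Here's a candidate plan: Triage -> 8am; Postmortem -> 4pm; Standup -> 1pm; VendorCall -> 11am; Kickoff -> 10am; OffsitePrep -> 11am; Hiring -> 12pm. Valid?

OffsitePrep has to happen before Postmortem — holds.
There is only one room — violated.
The Postmortem can't start until after the VendorCall — holds.
Triage has to happen before Hiring — holds.
Fran is required at VendorCall and at OffsitePrep — violated.
Mira needs to be at both Kickoff and Triage — holds.
Hana is required at Postmortem and at Triage — holds.
Triage has to happen before VendorCall — holds.

Invalid. Fran is required at VendorCall and at OffsitePrep.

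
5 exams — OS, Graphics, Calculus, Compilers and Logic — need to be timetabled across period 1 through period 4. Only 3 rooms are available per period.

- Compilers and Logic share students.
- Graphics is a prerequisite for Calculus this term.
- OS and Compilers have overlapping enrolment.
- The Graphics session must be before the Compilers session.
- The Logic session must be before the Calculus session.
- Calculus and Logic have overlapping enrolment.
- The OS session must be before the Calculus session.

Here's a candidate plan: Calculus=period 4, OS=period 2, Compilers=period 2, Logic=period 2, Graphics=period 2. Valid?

No — it violates: OS and Compilers have overlapping enrolment

Only 3 rooms are available per period — violated.
The Logic session must be before the Calculus session — holds.
The Graphics session must be before the Compilers session — violated.
Compilers and Logic share students — violated.
OS and Compilers have overlapping enrolment — violated.
Graphics is a prerequisite for Calculus this term — holds.
The OS session must be before the Calculus session — holds.
Calculus and Logic have overlapping enrolment — holds.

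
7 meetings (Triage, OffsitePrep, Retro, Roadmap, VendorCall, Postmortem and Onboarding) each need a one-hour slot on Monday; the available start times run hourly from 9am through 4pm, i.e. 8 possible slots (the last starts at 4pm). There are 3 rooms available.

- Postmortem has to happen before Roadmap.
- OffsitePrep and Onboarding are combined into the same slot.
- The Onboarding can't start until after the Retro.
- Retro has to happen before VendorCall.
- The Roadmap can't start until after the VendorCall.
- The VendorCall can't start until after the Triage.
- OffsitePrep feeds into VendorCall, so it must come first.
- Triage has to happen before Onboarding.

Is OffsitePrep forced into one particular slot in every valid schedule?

No

OffsitePrep can be 10am (e.g. Postmortem -> 9am; OffsitePrep -> 10am; Onboarding -> 10am; Triage -> 9am; Retro -> 9am; Roadmap -> 12pm; VendorCall -> 11am) or 11am (e.g. Triage=9am; Retro=9am; Onboarding=11am; OffsitePrep=11am; Roadmap=1pm; Postmortem=9am; VendorCall=12pm).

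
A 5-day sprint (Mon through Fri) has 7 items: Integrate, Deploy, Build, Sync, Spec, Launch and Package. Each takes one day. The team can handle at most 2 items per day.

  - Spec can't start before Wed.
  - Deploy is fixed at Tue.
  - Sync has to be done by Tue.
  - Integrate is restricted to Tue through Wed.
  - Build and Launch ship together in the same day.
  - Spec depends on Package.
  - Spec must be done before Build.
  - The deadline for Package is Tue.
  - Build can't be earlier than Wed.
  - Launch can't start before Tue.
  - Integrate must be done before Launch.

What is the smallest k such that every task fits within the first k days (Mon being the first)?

The precedence chain requires at least 3 distinct days.
With at most 2 per day and 7 tasks, at least 4 days are needed.
Propagating the time windows through the other constraints, Build can't land before Thu — that is day 4 counting from Mon — so the schedule must run through at least 4 days.
4 works (last occupied day: Thu): for example Integrate in Tue; Package in Mon; Spec in Wed; Build in Thu; Sync in Mon; Deploy in Tue; Launch in Thu.

4 days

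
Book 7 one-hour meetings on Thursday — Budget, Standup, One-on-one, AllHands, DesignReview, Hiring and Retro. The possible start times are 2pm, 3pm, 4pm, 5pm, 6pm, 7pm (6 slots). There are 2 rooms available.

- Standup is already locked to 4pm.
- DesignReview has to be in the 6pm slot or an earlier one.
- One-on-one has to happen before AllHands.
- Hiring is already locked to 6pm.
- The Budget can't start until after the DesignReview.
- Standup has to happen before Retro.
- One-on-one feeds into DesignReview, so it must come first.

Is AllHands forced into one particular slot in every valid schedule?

AllHands can be 3pm (e.g. Hiring=6pm, Budget=4pm, DesignReview=3pm, AllHands=3pm, One-on-one=2pm, Retro=5pm, Standup=4pm) or 4pm (e.g. DesignReview in 3pm; Budget in 5pm; One-on-one in 2pm; Retro in 5pm; Standup in 4pm; Hiring in 6pm; AllHands in 4pm).

No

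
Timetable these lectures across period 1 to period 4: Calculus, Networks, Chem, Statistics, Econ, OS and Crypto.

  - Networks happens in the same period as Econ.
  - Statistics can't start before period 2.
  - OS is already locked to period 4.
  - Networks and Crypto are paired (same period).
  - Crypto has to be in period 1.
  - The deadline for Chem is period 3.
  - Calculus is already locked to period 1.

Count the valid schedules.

Splitting on Chem: it can be period 1 (3), period 2 (3), period 3 (3). Listing each branch's schedules as (Calculus, Networks, Statistics, Econ, OS, Crypto) by period number:
Chem=period 1: (1,1,2,1,4,1) (1,1,3,1,4,1) (1,1,4,1,4,1) — 3.
Chem=period 2: (1,1,2,1,4,1) (1,1,3,1,4,1) (1,1,4,1,4,1) — 3.
Chem=period 3: (1,1,2,1,4,1) (1,1,3,1,4,1) (1,1,4,1,4,1) — 3.
Summing: 3 + 3 + 3 = 9.

9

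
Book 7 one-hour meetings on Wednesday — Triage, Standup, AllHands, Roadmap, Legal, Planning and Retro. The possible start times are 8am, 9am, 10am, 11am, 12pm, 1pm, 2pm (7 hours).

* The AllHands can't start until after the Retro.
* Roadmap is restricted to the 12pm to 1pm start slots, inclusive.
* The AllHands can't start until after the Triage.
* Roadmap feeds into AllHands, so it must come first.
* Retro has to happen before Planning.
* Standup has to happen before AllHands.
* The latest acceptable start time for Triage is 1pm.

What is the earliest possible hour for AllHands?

1pm

Precedence pushes AllHands to at least 1pm.
AllHands at 1pm is achievable: Planning=9am, Legal=8am, AllHands=1pm, Triage=8am, Retro=8am, Roadmap=12pm, Standup=8am.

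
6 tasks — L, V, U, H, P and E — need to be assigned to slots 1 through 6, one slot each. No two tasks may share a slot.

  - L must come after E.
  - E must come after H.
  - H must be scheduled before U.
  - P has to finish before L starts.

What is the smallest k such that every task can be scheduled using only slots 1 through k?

The precedence chain requires at least 3 distinct slots.
With at most 1 per slot and 6 tasks, at least 6 slots are needed.
6 works (last occupied slot: 6): for example U -> 5; P -> 3; L -> 4; E -> 2; H -> 1; V -> 6.

6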